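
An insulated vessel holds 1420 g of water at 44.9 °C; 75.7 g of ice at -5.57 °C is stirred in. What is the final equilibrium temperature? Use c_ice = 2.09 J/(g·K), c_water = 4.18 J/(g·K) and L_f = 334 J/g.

Setting the total heat transfer to zero:
ice -5.57→0 °C: 75.7×2.09×5.57 = 881.25; fusion: m_ice L_f = 75.7×334 = 25284; meltwater 0→T: 75.7×4.18×T = 316.43 T; water cools: 1420×4.18×(T − 44.9) = 5935.6(T − 44.9)
6252 T = 266508 − 26165 = 240343
T ≈ 38.44 °C (positive, so assuming full melt was valid).

T_f ≈ 38.4 °C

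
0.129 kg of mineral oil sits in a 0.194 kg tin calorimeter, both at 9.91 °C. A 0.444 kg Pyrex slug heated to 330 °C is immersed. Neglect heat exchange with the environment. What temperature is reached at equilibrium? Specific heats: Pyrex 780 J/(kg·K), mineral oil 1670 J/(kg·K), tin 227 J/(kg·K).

Net heat exchanged in the isolated system is zero:
0.444×780×(T − 330) + 0.129×1670×(T − 9.91) + 0.194×227×(T − 9.91) = 0
605.79 T = 116857
T ≈ 192.90 °C

T_f ≈ 192.9 °C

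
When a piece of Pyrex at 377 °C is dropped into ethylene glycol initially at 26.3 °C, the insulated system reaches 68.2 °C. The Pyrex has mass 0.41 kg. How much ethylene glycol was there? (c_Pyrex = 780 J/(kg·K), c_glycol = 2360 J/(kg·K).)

Let T be the final temperature. ΣQ_i = 0:
0.41·780·(68.2 − 377) + m·2360·(68.2 − 26.3) = 0
98884 m = 98754
m = 98754/98884 ≈ 0.9987 kg

m ≈ 0.999 kg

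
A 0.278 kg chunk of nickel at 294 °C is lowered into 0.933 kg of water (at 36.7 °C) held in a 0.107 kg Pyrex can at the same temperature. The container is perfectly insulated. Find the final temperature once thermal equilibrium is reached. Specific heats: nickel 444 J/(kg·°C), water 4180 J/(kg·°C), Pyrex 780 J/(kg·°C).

T_f ≈ 44.4 °C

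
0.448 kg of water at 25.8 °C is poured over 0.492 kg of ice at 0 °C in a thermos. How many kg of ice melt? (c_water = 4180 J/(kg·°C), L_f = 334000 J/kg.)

Water can give up m c ΔT = 0.448×4180×25.8 = 48314 J before reaching 0 °C.
Fully melting the ice requires m_ice L_f = 0.492×334000 = 164328 J.
Since 48314 < 164328 J, not all the ice melts; equilibrium is at 0 °C.
Mass melted = 48314/334000 ≈ 0.1447 kg.

m_melted ≈ 0.145 kg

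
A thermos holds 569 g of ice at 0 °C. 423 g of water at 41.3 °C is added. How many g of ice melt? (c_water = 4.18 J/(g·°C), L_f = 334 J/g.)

m_melted ≈ 219 g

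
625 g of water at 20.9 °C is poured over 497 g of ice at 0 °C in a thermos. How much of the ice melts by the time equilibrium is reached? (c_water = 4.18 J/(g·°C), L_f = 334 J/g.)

Water can give up m c ΔT = 625·4.18·20.9 = 54601 J before reaching 0 °C.
Melting all 497 g of ice would need 497·334 = 165998 J.
Since 54601 < 165998 J, not all the ice melts; equilibrium is at 0 °C.
m_melt = 54601 / L_f = 163.5 g.

m_melted ≈ 163 g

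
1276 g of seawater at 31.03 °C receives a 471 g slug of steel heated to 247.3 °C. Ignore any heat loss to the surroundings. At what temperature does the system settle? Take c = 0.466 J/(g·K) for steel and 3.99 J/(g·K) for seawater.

T_f = Σ m_i c_i T_i / Σ m_i c_i:
T_f = (219.49×247.3 + 5091.2×31.03) / (219.49 + 5091.2)
    = 212260 / 5310.7 ≈ 39.97 °C

T_f ≈ 40.0 °C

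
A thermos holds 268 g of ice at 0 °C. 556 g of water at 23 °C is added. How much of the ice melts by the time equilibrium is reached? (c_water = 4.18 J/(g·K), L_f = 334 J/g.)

m_melted ≈ 160 g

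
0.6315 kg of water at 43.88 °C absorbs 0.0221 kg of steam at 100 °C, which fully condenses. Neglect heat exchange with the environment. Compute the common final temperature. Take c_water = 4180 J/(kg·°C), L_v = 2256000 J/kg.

T_f ≈ 64.0 °C

Taking heat into each body as positive, Σ m c ΔT = 0:
steam→water at 100 °C releases m L_v = 0.0221·2256000 = 49858; condensate cools 100→T: 0.0221·4180·(T − 100) = 92.38(T − 100); water warms: 0.6315·4180·(T − 43.88) = 2639.7(T − 43.88)
2732 T = 49858 + 9237.8 + 115829 = 174924
T ≈ 64.03 °C — below 100 °C, confirming all the steam condensed.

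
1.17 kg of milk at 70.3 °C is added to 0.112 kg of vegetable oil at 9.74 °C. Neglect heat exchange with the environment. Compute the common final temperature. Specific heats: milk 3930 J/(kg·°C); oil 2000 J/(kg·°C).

T_f ≈ 67.5 °C

T_f = Σ m_i c_i T_i / Σ m_i c_i:
T_f = (4598.1×70.3 + 224×9.74) / (4598.1 + 224)
    = 325428 / 4822.1 ≈ 67.49 °C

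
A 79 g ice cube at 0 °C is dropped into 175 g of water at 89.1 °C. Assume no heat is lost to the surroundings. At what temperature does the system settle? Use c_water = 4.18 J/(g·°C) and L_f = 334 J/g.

T_f ≈ 36.5 °C

Conservation of energy gives ΣQ = 0:
melt ice: 79·334 = 26386
  warm the meltwater: 330.22 T
  water: 731.5(T − 89.1)
1061.7 T = 65177 − 26386 = 38791
T ≈ 36.54 °C — above 0 °C, consistent with complete melting.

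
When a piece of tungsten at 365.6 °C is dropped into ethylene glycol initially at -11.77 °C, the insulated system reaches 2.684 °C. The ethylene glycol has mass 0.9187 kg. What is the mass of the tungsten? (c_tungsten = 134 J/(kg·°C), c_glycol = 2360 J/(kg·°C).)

m ≈ 0.644 kg

Taking heat into each body as positive, Σ m c ΔT = 0:
m×134×(2.684 − 365.6) + 0.9187×2360×(2.684 − (-11.77)) = 0
-48631 m = -31338
m = -31338/-48631 ≈ 0.6444 kg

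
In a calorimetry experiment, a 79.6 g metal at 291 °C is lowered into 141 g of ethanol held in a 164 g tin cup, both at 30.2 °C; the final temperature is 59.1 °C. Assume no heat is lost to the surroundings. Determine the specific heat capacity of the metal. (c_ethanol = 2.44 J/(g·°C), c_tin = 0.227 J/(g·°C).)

Let T be the final temperature. ΣQ_i = 0:
79.6×c×(59.1 − 291) + 141×2.44×(59.1 − 30.2) + 164×0.227×(59.1 − 30.2) = 0
-18459 c = -11019
c = -11019/-18459 ≈ 0.5969 J/(g·°C)

c ≈ 0.597 J/(g·°C)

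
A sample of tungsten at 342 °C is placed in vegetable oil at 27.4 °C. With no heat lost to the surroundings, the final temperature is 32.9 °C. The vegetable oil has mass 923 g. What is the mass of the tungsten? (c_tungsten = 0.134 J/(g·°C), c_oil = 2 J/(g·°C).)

m ≈ 245 g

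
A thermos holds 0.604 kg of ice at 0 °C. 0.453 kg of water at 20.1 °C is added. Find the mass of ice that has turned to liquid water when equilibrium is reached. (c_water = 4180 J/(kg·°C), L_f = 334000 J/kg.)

Cooling the water to 0 °C releases 0.453×4180×20.1 = 38060 J.
Fully melting the ice requires m_ice L_f = 0.604×334000 = 201736 J.
Since 38060 < 201736 J, not all the ice melts; equilibrium is at 0 °C.
m_melt = 38060 / L_f = 0.114 kg.

m_melted ≈ 0.114 kg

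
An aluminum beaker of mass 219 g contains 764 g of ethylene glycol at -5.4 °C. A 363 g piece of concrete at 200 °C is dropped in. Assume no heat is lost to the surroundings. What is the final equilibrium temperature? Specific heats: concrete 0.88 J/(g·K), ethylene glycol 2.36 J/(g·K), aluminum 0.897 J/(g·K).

Energy conservation, ΣQ = 0:
363*0.88*(T − 200) + 764*2.36*(T − (-5.4)) + 219*0.897*(T − (-5.4)) = 0
(319.44 + 1803 + 196.44) T = 319.44*200 + 1803*(-5.4) + 196.44*(-5.4)
T ≈ 22.89 °C

T_f ≈ 22.9 °C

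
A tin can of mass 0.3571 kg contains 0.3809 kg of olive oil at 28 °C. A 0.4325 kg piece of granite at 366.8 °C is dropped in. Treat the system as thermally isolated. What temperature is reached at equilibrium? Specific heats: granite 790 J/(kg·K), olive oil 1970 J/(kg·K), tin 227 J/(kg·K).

Net heat exchanged in the isolated system is zero:
0.4325×790×(T − 366.8) + 0.3809×1970×(T − 28) + 0.3571×227×(T − 28) = 0
341.68(T − 366.8) + 750.37(T − 28) + 81.06(T − 28) = 0
1173.1 T = 148607
T = 148607/1173.1 ≈ 126.68 °C

T_f ≈ 126.7 °C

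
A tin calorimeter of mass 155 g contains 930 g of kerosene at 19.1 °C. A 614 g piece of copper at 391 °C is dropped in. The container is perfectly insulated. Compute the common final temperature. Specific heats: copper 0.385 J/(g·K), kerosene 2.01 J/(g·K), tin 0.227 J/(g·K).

Conservation of energy gives ΣQ = 0:
614·0.385·(T − 391) + 930·2.01·(T − 19.1) + 155·0.227·(T − 19.1) = 0
236.39(T − 391) + 1869.3(T − 19.1) + 35.19(T − 19.1) = 0
2140.9 T = 128804
T = 128804/2140.9 ≈ 60.16 °C

T_f ≈ 60.2 °C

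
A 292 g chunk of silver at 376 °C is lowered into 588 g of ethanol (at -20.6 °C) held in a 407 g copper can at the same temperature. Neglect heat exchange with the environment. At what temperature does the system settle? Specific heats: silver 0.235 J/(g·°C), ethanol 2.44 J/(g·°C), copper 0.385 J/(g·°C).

T_f ≈ -4.2 °C

Energy conservation, ΣQ = 0:
292*0.235*(T − 376) + 588*2.44*(T − (-20.6)) + 407*0.385*(T − (-20.6)) = 0
(68.62 + 1434.7 + 156.69) T = 68.62*376 + 1434.7*(-20.6) + 156.69*(-20.6)
T = -6982 / 1660 = -4.21 °C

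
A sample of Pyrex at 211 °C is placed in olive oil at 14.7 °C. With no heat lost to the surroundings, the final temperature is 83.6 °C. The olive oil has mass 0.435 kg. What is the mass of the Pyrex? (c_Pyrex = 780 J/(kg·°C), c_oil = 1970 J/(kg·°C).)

|Q_Pyrex| = |Q_oil|:
m·780·(211 − 83.6) = 0.435·1970·(83.6 − 14.7)
99372 m = 59044  ⇒  m ≈ 0.5942 kg

m ≈ 0.594 kg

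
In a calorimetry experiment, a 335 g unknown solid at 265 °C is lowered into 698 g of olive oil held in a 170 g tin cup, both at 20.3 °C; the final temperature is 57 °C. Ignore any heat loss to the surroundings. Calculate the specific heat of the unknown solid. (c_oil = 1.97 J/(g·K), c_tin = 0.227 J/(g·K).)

c ≈ 0.745 J/(g·K)

Let T be the final temperature. ΣQ_i = 0:
335·c·(57 − 265) + 698·1.97·(57 − 20.3) + 170·0.227·(57 − 20.3) = 0
-69680 c = -51881
c = -51881/-69680 ≈ 0.7446 J/(g·K)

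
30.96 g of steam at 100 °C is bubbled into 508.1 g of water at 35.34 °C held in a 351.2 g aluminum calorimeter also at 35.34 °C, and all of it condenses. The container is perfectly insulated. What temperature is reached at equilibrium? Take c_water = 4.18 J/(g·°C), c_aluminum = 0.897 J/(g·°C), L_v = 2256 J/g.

Let T be the final temperature. ΣQ_i = 0:
condense steam: −30.96·2256 = −69846
  condensate cools 100→T: 30.96·4.18·(T − 100) = 129.41(T − 100)
  water warms: 508.1·4.18·(T − 35.34) = 2123.9(T − 35.34)
  aluminum cup: 351.2·0.897·(T − 35.34) = 315.03(T − 35.34)
2568.3 T = 69846 + 12941 + 86190 = 168977
T ≈ 65.79 °C — below 100 °C, confirming all the steam condensed.

T_f ≈ 65.8 °C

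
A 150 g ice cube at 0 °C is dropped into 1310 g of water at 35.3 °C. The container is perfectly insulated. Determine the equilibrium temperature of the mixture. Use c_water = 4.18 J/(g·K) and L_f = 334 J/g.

Conservation of energy gives ΣQ = 0:
fusion: m_ice L_f = 150×334 = 50100
  warm the meltwater: 627 T
  water: 5475.8(T − 35.3)
6102.8 T = 193296 − 50100 = 143196
T ≈ 23.46 °C. Since T > 0 °C, the all-ice-melts assumption holds.

T_f ≈ 23.5 °C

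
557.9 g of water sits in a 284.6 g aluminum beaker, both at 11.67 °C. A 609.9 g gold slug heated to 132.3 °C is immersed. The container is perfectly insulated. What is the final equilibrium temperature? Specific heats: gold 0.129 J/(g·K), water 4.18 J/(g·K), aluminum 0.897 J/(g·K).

T_f ≈ 15.2 °C

Conservation of energy gives ΣQ = 0:
609.9×0.129×(T − 132.3) + 557.9×4.18×(T − 11.67) + 284.6×0.897×(T − 11.67) = 0
78.68(T − 132.3) + 2332(T − 11.67) + 255.29(T − 11.67) = 0
2666 T = 40603
T = 40603 / 2666 = 15.2 °C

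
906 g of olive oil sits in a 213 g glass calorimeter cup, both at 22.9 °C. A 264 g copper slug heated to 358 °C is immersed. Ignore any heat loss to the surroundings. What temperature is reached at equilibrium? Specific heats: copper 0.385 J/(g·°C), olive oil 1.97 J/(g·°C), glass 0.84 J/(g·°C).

With ΣQ=0 the equilibrium temperature is the m·c-weighted mean:
T_f = (101.64*358 + 1784.8*22.9 + 178.92*22.9) / (101.64 + 1784.8 + 178.92)
    = 81357 / 2065.4 ≈ 39.39 °C

T_f ≈ 39.4 °C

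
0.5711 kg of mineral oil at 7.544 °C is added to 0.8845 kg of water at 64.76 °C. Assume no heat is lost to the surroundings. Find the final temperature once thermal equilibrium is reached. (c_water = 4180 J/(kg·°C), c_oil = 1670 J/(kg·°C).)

T_f ≈ 53.0 °C

Heat lost by the water equals heat gained by the oil:
0.8845·4180·(64.76 − T) = 0.5711·1670·(T − 7.544)
3697.2(64.76 − T) = 953.74(T − 7.544)
4650.9 T = 246626  ⇒  T ≈ 53.03 °C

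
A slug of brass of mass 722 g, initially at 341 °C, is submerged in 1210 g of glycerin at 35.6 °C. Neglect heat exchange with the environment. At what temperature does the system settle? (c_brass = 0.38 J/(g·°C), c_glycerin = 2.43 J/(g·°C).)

T_f ≈ 61.7 °C

|Q_brass| = |Q_glycerin|:
722·0.38·(341 − T) = 1210·2.43·(T − 35.6)
274.36(341 − T) = 2940.3(T − 35.6)
3214.7 T = 198231  ⇒  T ≈ 61.66 °C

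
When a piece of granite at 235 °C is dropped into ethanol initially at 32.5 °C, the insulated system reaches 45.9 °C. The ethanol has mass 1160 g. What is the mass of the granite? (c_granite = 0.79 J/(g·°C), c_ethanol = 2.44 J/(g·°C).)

m ≈ 254 g

Heat gained plus heat lost sum to zero:
m×0.79×(45.9 − 235) + 1160×2.44×(45.9 − 32.5) = 0
-149.39 m = -37927
m = -37927/-149.39 ≈ 253.9 g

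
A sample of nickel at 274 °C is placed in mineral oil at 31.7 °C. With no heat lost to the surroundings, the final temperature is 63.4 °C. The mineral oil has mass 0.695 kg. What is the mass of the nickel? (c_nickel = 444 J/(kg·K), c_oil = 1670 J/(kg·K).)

Net heat exchanged in the isolated system is zero:
m·444·(63.4 − 274) + 0.695·1670·(63.4 − 31.7) = 0
-93506 m = -36793
m = -36793/-93506 ≈ 0.3935 kg

m ≈ 0.393 kg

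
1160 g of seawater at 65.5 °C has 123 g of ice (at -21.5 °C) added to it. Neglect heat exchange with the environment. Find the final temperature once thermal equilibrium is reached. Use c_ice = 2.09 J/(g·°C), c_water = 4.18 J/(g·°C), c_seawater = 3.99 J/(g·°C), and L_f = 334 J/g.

Let T be the final temperature. ΣQ_i = 0:
ice -21.5→0 °C: 123×2.09×21.5 = 5527; fusion: m_ice L_f = 123×334 = 41082; warm the meltwater: 514.14 T; seawater cools: 1160×3.99×(T − 65.5) = 4628.4(T − 65.5)
5142.5 T = 303160 − 46609 = 256551
T ≈ 49.89 °C — above 0 °C, consistent with complete melting.

T_f ≈ 49.9 °C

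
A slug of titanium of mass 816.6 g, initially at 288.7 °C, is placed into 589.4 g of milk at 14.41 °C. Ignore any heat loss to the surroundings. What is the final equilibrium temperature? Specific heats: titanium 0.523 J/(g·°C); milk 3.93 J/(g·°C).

T_f ≈ 57.1 °C

Let T be the final temperature. ΣQ_i = 0:
816.6*0.523*(T − 288.7) + 589.4*3.93*(T − 14.41) = 0
427.08(T − 288.7) + 2316.3(T − 14.41) = 0
(427.08 + 2316.3) T = 427.08*288.7 + 2316.3*14.41
T = 156677/2743.4 ≈ 57.11 °C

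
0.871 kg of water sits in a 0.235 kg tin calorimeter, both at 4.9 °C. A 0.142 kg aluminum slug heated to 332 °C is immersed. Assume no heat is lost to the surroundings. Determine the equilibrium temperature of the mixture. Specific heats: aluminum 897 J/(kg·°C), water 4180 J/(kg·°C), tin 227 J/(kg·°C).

T_f ≈ 15.8 °C

Net heat exchanged in the isolated system is zero:
0.142·897·(T − 332) + 0.871·4180·(T − 4.9) + 0.235·227·(T − 4.9) = 0
127.37(T − 332) + 3640.8(T − 4.9) + 53.34(T − 4.9) = 0
(127.37 + 3640.8 + 53.34) T = 127.37·332 + 3640.8·4.9 + 53.34·4.9
T ≈ 15.80 °C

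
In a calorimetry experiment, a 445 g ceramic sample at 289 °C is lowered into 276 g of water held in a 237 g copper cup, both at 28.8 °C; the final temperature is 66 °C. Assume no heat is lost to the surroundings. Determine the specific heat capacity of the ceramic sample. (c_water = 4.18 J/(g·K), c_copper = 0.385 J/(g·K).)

c ≈ 0.467 J/(g·K)

Heat gained plus heat lost sum to zero:
445×c×(66 − 289) + 276×4.18×(66 − 28.8) + 237×0.385×(66 − 28.8) = 0
-99235 c = -46311
c = -46311/-99235 ≈ 0.4667 J/(g·K)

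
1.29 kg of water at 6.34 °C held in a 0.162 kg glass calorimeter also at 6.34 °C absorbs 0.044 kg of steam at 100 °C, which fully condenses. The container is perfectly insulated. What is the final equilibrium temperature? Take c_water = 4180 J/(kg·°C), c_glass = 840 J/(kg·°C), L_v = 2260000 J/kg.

Let T be the final temperature. ΣQ_i = 0:
latent heat released on condensation: 0.044·2260000 = 99440
  condensed water 100 °C→T: 183.92(T − 100)
  original water: 5392.2(T − 6.34)
  cup: 136.08(T − 6.34)
5712.2 T = 99440 + 18392 + 35049 = 152881
T ≈ 26.76 °C — below 100 °C, confirming all the steam condensed.

T_f ≈ 26.8 °C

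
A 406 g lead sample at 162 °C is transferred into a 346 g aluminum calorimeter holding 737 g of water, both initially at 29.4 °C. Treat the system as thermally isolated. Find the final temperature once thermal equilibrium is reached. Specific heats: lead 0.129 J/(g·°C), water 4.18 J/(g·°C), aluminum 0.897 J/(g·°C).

Net heat exchanged in the isolated system is zero:
406*0.129*(T − 162) + 737*4.18*(T − 29.4) + 346*0.897*(T − 29.4) = 0
52.37(T − 162) + 3080.7(T − 29.4) + 310.36(T − 29.4) = 0
3443.4 T = 108181
T = 108181/3443.4 ≈ 31.42 °C

T_f ≈ 31.4 °C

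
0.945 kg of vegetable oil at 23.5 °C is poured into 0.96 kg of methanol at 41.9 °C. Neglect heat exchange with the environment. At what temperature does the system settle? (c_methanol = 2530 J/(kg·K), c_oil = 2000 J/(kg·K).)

Set heat shed by the hot body equal to heat absorbed by the cold body:
0.96×2530×(41.9 − T) = 0.945×2000×(T − 23.5)
2428.8(41.9 − T) = 1890(T − 23.5)
4318.8 T = 146182  ⇒  T ≈ 33.85 °C

T_f ≈ 33.8 °C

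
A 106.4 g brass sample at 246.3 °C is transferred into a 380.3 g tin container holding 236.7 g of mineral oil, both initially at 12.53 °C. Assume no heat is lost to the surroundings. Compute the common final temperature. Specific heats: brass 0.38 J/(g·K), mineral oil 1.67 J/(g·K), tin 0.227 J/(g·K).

T_f ≈ 30.6 °C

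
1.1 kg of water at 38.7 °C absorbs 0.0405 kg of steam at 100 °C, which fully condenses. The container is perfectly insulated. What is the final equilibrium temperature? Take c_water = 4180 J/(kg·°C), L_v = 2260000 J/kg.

T_f ≈ 60.1 °C

Let T be the final temperature. ΣQ_i = 0:
steam→water at 100 °C releases m L_v = 0.0405·2260000 = 91530; condensate cools 100→T: 0.0405·4180·(T − 100) = 169.29(T − 100); original water: 4598(T − 38.7)
4767.3 T = 91530 + 16929 + 177943 = 286402
T ≈ 60.08 °C, under the boiling point, so the assumption holds.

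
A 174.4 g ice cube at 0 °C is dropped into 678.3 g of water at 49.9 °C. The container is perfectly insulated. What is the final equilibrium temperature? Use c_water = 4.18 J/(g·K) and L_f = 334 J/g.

T_f ≈ 23.4 °C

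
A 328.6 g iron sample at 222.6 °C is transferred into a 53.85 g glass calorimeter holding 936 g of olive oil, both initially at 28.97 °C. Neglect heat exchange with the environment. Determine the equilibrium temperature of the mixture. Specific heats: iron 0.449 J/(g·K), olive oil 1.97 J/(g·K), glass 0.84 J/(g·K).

T_f ≈ 43.0 °C

Energy conservation, ΣQ = 0:
328.6*0.449*(T − 222.6) + 936*1.97*(T − 28.97) + 53.85*0.84*(T − 28.97) = 0
147.54(T − 222.6) + 1843.9(T − 28.97) + 45.23(T − 28.97) = 0
(147.54 + 1843.9 + 45.23) T = 147.54*222.6 + 1843.9*28.97 + 45.23*28.97
T = 87572/2036.7 ≈ 43.00 °C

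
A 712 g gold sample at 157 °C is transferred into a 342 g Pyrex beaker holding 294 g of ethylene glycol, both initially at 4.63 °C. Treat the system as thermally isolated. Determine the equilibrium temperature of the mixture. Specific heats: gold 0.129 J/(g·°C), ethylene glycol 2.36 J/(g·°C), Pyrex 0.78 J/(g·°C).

T_f ≈ 17.9 °C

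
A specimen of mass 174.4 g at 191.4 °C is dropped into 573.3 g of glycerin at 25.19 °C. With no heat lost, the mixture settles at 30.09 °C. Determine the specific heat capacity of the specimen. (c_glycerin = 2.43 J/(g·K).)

Heat gained plus heat lost sum to zero:
174.4×c×(30.09 − 191.4) + 573.3×2.43×(30.09 − 25.19) = 0
-28132 c = -6826.3
c = -6826.3/-28132 ≈ 0.2426 J/(g·K)

c ≈ 0.243 J/(g·K)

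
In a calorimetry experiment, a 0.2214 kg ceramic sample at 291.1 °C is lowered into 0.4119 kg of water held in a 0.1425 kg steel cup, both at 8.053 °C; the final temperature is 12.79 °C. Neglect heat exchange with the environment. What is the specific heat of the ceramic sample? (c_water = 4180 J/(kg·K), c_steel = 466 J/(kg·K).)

Net heat exchanged in the isolated system is zero:
0.2214·c·(12.79 − 291.1) + 0.4119·4180·(12.79 − 8.053) + 0.1425·466·(12.79 − 8.053) = 0
-61.62 c = -8470.5
c = -8470.5/-61.62 ≈ 137.5 J/(kg·K)

c ≈ 137 J/(kg·K)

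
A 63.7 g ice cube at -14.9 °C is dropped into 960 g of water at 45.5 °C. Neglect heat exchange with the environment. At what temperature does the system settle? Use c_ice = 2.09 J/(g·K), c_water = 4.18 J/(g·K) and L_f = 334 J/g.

T_f ≈ 37.2 °C

Energy balance with sensible and latent terms:
warm ice to 0 °C: 63.7×2.09×(0 − (-14.9)) = 1983.7; latent heat to melt: 63.7×334 = 21276; meltwater 0→T: 63.7×4.18×T = 266.27 T; water cools: 960×4.18×(T − 45.5) = 4012.8(T − 45.5)
4279.1 T = 182582 − 23259 = 159323
T ≈ 37.23 °C. Since T > 0 °C, the all-ice-melts assumption holds.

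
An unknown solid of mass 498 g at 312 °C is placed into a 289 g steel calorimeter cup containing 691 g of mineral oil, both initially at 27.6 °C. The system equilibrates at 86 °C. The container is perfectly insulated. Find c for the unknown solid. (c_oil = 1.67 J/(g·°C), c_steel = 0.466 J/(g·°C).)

c ≈ 0.669 J/(g·°C)

Net heat exchanged in the isolated system is zero:
498×c×(86 − 312) + 691×1.67×(86 − 27.6) + 289×0.466×(86 − 27.6) = 0
-112548 c = -75257
c = -75257/-112548 ≈ 0.6687 J/(g·°C)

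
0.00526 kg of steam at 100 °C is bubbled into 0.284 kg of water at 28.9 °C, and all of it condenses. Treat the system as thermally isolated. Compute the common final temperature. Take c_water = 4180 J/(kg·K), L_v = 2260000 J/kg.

Energy conservation, ΣQ = 0:
latent heat released on condensation: 0.00526·2260000 = 11888; condensate cools 100→T: 0.00526·4180·(T − 100) = 21.99(T − 100); original water: 1187.1(T − 28.9)
1209.1 T = 11888 + 2198.7 + 34308 = 48394
T ≈ 40.02 °C — below 100 °C, confirming all the steam condensed.

T_f ≈ 40.0 °C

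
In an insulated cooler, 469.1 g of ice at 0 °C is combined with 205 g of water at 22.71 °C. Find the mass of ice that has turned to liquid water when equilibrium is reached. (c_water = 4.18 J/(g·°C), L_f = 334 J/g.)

Heat available from the water dropping to 0 °C: 205×4.18×22.71 = 19460 J.
To melt every bit of ice: 469.1×334 = 156679 J.
Since 19460 < 156679 J, not all the ice melts; equilibrium is at 0 °C.
m_melted×334 = 19460  ⇒  m_melted ≈ 58.26 g.

m_melted ≈ 58.3 g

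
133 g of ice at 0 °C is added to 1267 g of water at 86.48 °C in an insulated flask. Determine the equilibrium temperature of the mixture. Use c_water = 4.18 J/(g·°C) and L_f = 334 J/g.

T_f ≈ 70.7 °C

Taking heat into each body as positive, Σ m c ΔT = 0:
fusion: m_ice L_f = 133·334 = 44422; meltwater 0→T: 133·4.18·T = 555.94 T; water: 5296.1(T − 86.48)
5852 T = 458003 − 44422 = 413581
T ≈ 70.67 °C. Since T > 0 °C, the all-ice-melts assumption holds.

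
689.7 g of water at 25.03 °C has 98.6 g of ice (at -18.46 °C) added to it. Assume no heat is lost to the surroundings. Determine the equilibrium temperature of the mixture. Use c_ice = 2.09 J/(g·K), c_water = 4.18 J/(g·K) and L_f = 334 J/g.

T_f ≈ 10.8 °C

Heat gained plus heat lost sum to zero:
ice -18.46→0 °C: 98.6×2.09×18.46 = 3804.1
  melt ice: 98.6×334 = 32932
  warm the meltwater: 412.15 T
  water: 2882.9(T − 25.03)
3295.1 T = 72160 − 36737 = 35424
T ≈ 10.75 °C — above 0 °C, consistent with complete melting.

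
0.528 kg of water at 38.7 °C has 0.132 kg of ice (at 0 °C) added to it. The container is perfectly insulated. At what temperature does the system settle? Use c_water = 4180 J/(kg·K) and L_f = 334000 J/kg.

T_f ≈ 15.0 °C

Energy conservation, ΣQ = 0:
melt ice: 0.132·334000 = 44088
  warm the meltwater: 551.76 T
  water cools: 0.528·4180·(T − 38.7) = 2207(T − 38.7)
2758.8 T = 85412 − 44088 = 41324
T ≈ 14.98 °C. Since T > 0 °C, the all-ice-melts assumption holds.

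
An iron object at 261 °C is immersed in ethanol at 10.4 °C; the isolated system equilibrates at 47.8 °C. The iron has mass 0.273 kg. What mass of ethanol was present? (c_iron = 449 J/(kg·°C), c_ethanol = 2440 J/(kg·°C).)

m ≈ 0.286 kg

Heat lost by the iron = heat gained by the ethanol:
0.273·449·(261 − 47.8) = m·2440·(47.8 − 10.4)
91256 m = 26133  ⇒  m ≈ 0.2864 kg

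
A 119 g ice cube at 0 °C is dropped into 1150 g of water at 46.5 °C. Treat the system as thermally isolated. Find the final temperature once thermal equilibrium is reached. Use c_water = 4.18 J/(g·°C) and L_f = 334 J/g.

T_f ≈ 34.6 °C

Sum of m c ΔT and latent-heat terms is zero:
fusion: m_ice L_f = 119·334 = 39746
  meltwater 0→T: 119·4.18·T = 497.42 T
  water cools: 1150·4.18·(T − 46.5) = 4807(T − 46.5)
5304.4 T = 223526 − 39746 = 183780
T ≈ 34.65 °C — above 0 °C, consistent with complete melting.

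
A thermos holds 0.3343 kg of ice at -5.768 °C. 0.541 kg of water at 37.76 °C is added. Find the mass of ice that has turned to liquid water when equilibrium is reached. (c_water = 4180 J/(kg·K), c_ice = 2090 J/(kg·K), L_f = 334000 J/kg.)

m_melted ≈ 0.244 kg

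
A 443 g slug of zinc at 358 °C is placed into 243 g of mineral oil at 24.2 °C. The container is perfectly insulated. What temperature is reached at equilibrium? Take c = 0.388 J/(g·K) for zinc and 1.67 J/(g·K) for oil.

Let T be the final temperature. ΣQ_i = 0:
443*0.388*(T − 358) + 243*1.67*(T − 24.2) = 0
171.88(T − 358) + 405.81(T − 24.2) = 0
(171.88 + 405.81) T = 171.88*358 + 405.81*24.2
T ≈ 123.52 °C

T_f ≈ 123.5 °C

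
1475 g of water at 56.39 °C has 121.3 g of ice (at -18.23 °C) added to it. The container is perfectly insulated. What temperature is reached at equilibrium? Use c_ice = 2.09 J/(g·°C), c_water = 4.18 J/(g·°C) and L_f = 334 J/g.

Setting the total heat transfer to zero:
warm ice to 0 °C: 121.3·2.09·(0 − (-18.23)) = 4621.6
  melt ice: 121.3·334 = 40514
  meltwater 0→T: 121.3·4.18·T = 507.03 T
  water: 6165.5(T − 56.39)
6672.5 T = 347673 − 45136 = 302537
T ≈ 45.34 °C — above 0 °C, consistent with complete melting.

T_f ≈ 45.3 °C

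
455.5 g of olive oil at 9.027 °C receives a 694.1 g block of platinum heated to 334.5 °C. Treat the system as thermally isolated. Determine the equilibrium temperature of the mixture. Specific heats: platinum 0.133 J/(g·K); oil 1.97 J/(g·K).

Heat gained plus heat lost sum to zero:
694.1×0.133×(T − 334.5) + 455.5×1.97×(T − 9.027) = 0
92.32(T − 334.5) + 897.34(T − 9.027) = 0
(92.32 + 897.34) T = 92.32×334.5 + 897.34×9.027
T = 38980 / 989.65 = 39.4 °C

T_f ≈ 39.4 °C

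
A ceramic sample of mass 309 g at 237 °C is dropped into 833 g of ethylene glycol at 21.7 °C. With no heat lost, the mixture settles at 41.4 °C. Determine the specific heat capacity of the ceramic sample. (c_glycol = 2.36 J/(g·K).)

m_s c (T_s − T_f) = m_glycol c_glycol (T_f − T_0):
309×c×(237 − 41.4) = 833×2.36×(41.4 − 21.7)
60440 c = 38728  ⇒  c ≈ 0.6408 J/(g·K)

c ≈ 0.641 J/(g·K)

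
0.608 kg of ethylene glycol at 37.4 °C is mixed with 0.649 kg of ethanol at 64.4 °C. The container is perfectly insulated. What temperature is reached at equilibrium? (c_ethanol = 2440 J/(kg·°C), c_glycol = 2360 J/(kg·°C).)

T_f ≈ 51.6 °C

T_f = Σ m_i c_i T_i / Σ m_i c_i:
T_f = (1583.6×64.4 + 1434.9×37.4) / (1583.6 + 1434.9)
    = 155646 / 3018.4 ≈ 51.56 °C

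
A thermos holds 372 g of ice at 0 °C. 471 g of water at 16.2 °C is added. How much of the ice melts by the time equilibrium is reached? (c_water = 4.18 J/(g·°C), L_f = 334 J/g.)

m_melted ≈ 95.5 g

Cooling the water to 0 °C releases 471×4.18×16.2 = 31894 J.
Melting all 372 g of ice would need 372×334 = 124248 J.
Since 31894 < 124248 J, not all the ice melts; equilibrium is at 0 °C.
Mass melted = 31894/334 ≈ 95.49 g.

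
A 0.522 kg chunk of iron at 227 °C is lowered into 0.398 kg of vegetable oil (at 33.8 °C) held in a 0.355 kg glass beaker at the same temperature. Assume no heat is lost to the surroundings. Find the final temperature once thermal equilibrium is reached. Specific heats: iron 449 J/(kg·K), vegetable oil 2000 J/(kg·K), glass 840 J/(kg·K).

T_f ≈ 67.9 °C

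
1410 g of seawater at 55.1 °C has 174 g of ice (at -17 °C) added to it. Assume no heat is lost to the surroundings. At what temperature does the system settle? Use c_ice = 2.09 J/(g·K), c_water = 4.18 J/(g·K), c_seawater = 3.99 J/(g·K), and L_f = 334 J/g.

Heat gained plus heat lost sum to zero:
ice -17→0 °C: 174·2.09·17 = 6182.2
  fusion: m_ice L_f = 174·334 = 58116
  warm the meltwater: 727.32 T
  seawater: 5625.9(T − 55.1)
6353.2 T = 309987 − 64298 = 245689
T ≈ 38.67 °C. Since T > 0 °C, the all-ice-melts assumption holds.

T_f ≈ 38.7 °C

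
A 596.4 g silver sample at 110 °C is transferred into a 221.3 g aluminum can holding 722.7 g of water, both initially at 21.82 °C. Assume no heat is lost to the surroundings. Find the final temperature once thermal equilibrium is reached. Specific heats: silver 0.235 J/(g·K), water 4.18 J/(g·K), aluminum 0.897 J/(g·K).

T_f = Σ m_i c_i T_i / Σ m_i c_i:
T_f = (140.15*110 + 3020.9*21.82 + 198.51*21.82) / (140.15 + 3020.9 + 198.51)
    = 85664 / 3359.5 ≈ 25.50 °C

T_f ≈ 25.5 °C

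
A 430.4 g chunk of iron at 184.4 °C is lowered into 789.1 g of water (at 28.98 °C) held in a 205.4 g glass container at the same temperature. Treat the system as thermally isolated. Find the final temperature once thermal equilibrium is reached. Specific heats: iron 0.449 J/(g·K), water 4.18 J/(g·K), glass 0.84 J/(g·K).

T_f = Σ m_i c_i T_i / Σ m_i c_i:
T_f = (193.25×184.4 + 3298.4×28.98 + 172.54×28.98) / (193.25 + 3298.4 + 172.54)
    = 136224 / 3664.2 ≈ 37.18 °C

T_f ≈ 37.2 °C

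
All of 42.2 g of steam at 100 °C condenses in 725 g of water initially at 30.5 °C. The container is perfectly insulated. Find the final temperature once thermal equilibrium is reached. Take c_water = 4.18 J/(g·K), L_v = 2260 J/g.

Sum of m c ΔT and latent-heat terms is zero:
latent heat released on condensation: 42.2·2260 = 95372
  condensate cools 100→T: 42.2·4.18·(T − 100) = 176.4(T − 100)
  original water: 3030.5(T − 30.5)
3206.9 T = 95372 + 17640 + 92430 = 205442
T ≈ 64.06 °C (< 100 °C, so full condensation is consistent).

T_f ≈ 64.1 °C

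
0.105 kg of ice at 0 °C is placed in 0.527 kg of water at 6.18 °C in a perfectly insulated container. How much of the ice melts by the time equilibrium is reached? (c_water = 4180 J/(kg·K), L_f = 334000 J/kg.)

Heat available from the water dropping to 0 °C: 0.527×4180×6.18 = 13614 J.
Fully melting the ice requires m_ice L_f = 0.105×334000 = 35070 J.
13614 J < 35070 J, so only part of the ice melts and the system sits at 0 °C.
Mass melted = 13614/334000 ≈ 0.04076 kg.

m_melted ≈ 0.0408 kg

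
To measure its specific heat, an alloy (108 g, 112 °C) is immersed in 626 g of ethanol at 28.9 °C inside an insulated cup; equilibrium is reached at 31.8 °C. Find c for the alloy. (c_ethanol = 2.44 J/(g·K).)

m_s c (T_s − T_f) = m_ethanol c_ethanol (T_f − T_0):
108×c×(112 − 31.8) = 626×2.44×(31.8 − 28.9)
8661.6 c = 4429.6  ⇒  c ≈ 0.5114 J/(g·K)

c ≈ 0.511 J/(g·K)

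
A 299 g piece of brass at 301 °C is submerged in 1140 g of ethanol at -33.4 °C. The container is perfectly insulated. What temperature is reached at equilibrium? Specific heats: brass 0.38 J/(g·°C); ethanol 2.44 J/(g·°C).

T_f ≈ -20.3 °C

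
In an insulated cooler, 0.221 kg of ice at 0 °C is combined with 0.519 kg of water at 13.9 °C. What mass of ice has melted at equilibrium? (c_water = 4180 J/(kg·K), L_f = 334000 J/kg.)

m_melted ≈ 0.0903 kg

Cooling the water to 0 °C releases 0.519×4180×13.9 = 30155 J.
To melt every bit of ice: 0.221×334000 = 73814 J.
Since 30155 < 73814 J, not all the ice melts; equilibrium is at 0 °C.
m_melt = 30155 / L_f = 0.09028 kg.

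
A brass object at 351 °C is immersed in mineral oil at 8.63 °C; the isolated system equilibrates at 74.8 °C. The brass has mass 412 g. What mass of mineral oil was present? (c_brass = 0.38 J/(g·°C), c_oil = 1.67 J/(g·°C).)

m ≈ 391 g

|Q_brass| = |Q_oil|:
412×0.38×(351 − 74.8) = m×1.67×(74.8 − 8.63)
110.5 m = 43242  ⇒  m ≈ 391.3 g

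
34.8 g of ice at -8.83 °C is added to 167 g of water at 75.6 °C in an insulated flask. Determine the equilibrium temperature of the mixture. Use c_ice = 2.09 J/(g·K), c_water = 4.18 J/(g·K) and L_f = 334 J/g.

Sum of m c ΔT and latent-heat terms is zero:
warm ice to 0 °C: 34.8·2.09·(0 − (-8.83)) = 642.22
  fusion: m_ice L_f = 34.8·334 = 11623
  meltwater 0→T: 34.8·4.18·T = 145.46 T
  water cools: 167·4.18·(T − 75.6) = 698.06(T − 75.6)
843.52 T = 52773 − 12265 = 40508
T ≈ 48.02 °C — above 0 °C, consistent with complete melting.

T_f ≈ 48.0 °C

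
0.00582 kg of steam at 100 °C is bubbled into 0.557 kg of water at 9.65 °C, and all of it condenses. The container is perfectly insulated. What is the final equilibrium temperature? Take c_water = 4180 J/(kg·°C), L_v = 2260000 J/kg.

Energy conservation, ΣQ = 0:
latent heat released on condensation: 0.00582·2260000 = 13153
  condensate cools 100→T: 0.00582·4180·(T − 100) = 24.33(T − 100)
  original water: 2328.3(T − 9.65)
2352.6 T = 13153 + 2432.8 + 22468 = 38054
T ≈ 16.18 °C — below 100 °C, confirming all the steam condensed.

T_f ≈ 16.2 °C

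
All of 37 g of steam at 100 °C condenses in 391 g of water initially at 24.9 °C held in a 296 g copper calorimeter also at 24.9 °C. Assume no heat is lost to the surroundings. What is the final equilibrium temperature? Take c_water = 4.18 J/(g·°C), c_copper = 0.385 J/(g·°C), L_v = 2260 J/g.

Sum of m c ΔT and latent-heat terms is zero:
latent heat released on condensation: 37·2260 = 83620
  condensed water 100 °C→T: 154.66(T − 100)
  water warms: 391·4.18·(T − 24.9) = 1634.4(T − 24.9)
  cup: 113.96(T − 24.9)
1903 T = 83620 + 15466 + 43534 = 142620
T ≈ 74.94 °C — below 100 °C, confirming all the steam condensed.

T_f ≈ 74.9 °C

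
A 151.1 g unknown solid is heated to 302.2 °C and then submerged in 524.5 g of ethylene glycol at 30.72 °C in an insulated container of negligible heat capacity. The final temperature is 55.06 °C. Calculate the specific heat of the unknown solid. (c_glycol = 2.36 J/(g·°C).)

c ≈ 0.807 J/(g·°C)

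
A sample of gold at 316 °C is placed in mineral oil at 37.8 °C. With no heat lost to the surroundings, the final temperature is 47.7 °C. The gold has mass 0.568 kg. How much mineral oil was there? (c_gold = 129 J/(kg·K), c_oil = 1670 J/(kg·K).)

m ≈ 1.19 kg

Heat gained plus heat lost sum to zero:
0.568×129×(47.7 − 316) + m×1670×(47.7 − 37.8) = 0
16533 m = 19659
m = 19659/16533 ≈ 1.189 kg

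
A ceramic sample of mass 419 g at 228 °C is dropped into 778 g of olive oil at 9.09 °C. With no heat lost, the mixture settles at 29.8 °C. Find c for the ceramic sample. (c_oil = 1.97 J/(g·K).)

Conservation of energy gives ΣQ = 0:
419·c·(29.8 − 228) + 778·1.97·(29.8 − 9.09) = 0
-83046 c = -31741
c = -31741/-83046 ≈ 0.3822 J/(g·K)

c ≈ 0.382 J/(g·K)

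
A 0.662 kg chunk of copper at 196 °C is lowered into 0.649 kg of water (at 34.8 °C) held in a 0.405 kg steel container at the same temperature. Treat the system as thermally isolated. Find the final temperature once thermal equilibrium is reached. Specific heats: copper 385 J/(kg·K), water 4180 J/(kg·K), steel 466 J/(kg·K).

T_f = Σ m_i c_i T_i / Σ m_i c_i:
T_f = (254.87×196 + 2712.8×34.8 + 188.73×34.8) / (254.87 + 2712.8 + 188.73)
    = 150928 / 3156.4 ≈ 47.82 °C

T_f ≈ 47.8 °C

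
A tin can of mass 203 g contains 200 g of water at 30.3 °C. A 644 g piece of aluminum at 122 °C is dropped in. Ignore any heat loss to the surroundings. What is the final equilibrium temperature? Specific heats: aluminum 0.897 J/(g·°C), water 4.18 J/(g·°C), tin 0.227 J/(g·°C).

T_f ≈ 66.6 °C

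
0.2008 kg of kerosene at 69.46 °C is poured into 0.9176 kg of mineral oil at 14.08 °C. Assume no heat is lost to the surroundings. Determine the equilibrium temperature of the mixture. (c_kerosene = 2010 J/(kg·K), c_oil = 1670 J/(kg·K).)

|Q_kerosene| = |Q_oil|:
0.2008×2010×(69.46 − T) = 0.9176×1670×(T − 14.08)
403.61(69.46 − T) = 1532.4(T − 14.08)
1936 T = 49611  ⇒  T ≈ 25.63 °C

T_f ≈ 25.6 °C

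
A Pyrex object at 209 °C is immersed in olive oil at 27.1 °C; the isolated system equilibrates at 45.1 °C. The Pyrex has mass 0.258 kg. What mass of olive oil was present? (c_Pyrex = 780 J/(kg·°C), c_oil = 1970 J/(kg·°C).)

m ≈ 0.93 kg

Heat lost by the Pyrex = heat gained by the oil:
0.258×780×(209 − 45.1) = m×1970×(45.1 − 27.1)
35460 m = 32983  ⇒  m ≈ 0.9302 kg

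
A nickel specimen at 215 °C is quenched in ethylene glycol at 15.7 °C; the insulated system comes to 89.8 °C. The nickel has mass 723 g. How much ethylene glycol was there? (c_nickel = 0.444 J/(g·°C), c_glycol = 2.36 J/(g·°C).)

m ≈ 230 g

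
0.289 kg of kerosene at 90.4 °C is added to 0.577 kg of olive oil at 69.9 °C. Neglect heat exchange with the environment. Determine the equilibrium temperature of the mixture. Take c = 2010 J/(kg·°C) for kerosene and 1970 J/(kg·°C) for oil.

T_f ≈ 76.8 °C

T_f = Σ m_i c_i T_i / Σ m_i c_i:
T_f = (580.89*90.4 + 1136.7*69.9) / (580.89 + 1136.7)
    = 131967 / 1717.6 ≈ 76.83 °C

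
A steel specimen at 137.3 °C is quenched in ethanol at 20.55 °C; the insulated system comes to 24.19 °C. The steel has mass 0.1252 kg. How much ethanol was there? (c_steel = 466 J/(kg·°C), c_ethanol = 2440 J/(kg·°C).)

m ≈ 0.743 kg

|Q_steel| = |Q_ethanol|:
0.1252·466·(137.3 − 24.19) = m·2440·(24.19 − 20.55)
8881.6 m = 6599.2  ⇒  m ≈ 0.743 kg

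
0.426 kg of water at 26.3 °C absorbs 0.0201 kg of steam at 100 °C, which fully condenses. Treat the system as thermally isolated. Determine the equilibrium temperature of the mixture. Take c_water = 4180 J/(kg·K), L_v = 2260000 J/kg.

Net heat exchanged in the isolated system is zero:
latent heat released on condensation: 0.0201×2260000 = 45426
  condensed water 100 °C→T: 84.02(T − 100)
  water warms: 0.426×4180×(T − 26.3) = 1780.7(T − 26.3)
1864.7 T = 45426 + 8401.8 + 46832 = 100660
T ≈ 53.98 °C (< 100 °C, so full condensation is consistent).

T_f ≈ 54.0 °C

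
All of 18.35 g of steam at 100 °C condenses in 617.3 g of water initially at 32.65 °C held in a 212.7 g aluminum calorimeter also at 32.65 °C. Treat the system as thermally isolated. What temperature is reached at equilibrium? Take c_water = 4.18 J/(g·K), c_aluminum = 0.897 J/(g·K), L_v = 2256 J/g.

T_f ≈ 49.0 °C

Taking heat into each body as positive, Σ m c ΔT = 0:
steam→water at 100 °C releases m L_v = 18.35×2256 = 41398
  condensate cools 100→T: 18.35×4.18×(T − 100) = 76.7(T − 100)
  water warms: 617.3×4.18×(T − 32.65) = 2580.3(T − 32.65)
  cup: 190.79(T − 32.65)
2847.8 T = 41398 + 7670.3 + 90477 = 139545
T ≈ 49.00 °C (< 100 °C, so full condensation is consistent).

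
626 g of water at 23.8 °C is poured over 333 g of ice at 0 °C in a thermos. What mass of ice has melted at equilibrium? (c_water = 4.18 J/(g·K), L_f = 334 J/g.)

m_melted ≈ 186 g

Heat available from the water dropping to 0 °C: 626·4.18·23.8 = 62277 J.
Fully melting the ice requires m_ice L_f = 333·334 = 111222 J.
Since 62277 < 111222 J, not all the ice melts; equilibrium is at 0 °C.
m_melt = 62277 / L_f = 186.5 g.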